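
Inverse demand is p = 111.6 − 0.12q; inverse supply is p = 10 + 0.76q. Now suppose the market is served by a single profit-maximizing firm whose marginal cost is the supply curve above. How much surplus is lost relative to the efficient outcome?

Competitive equilibrium: 111.6 − 0.12q = 10 + 0.76q → q* = 115.4545, p* = 97.7455.
Marginal revenue: MR = 111.6 − 0.24q. Set MR = MC: 111.6 − 0.24q = 10 + 0.76q → q_m = 101.6.
Price p_m = 111.6 − 0.12·101.6 = 99.408; MC(q_m) = 10 + 0.76·101.6 = 87.216.
Competitive q* = 115.4545, so Δq = 13.8545; wedge = 99.408 − 87.216 = 12.192.
DWL = ½ × 13.8545 × 12.192 = 84.46.

84.46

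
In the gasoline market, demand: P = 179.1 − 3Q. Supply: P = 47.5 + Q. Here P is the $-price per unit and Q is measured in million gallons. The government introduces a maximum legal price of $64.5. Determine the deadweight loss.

$505.62 million

Competitive equilibrium: 179.1 − 3Q = 47.5 + Q → Q* = 32.9, P* = 80.4.
At the ceiling P = 64.5, quantity supplied = (64.5 − 47.5)/1 = 17.
Willingness to pay at Q' = 17: 179.1 − 3·17 = 128.1.
ΔQ = 32.9 − 17 = 15.9; wedge = 128.1 − 64.5 = 63.6.
Welfare loss = ½ × 15.9 × 63.6 = $505.62 million.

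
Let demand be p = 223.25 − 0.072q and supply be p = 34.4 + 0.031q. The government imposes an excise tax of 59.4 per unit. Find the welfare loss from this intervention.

17127.96

Competitive equilibrium: 223.25 − 0.072q = 34.4 + 0.031q → q* = 1833.4951, p* = 91.2383.
With the tax, the buyer price exceeds the seller price by 59.4: (223.25 − 0.072q) − (34.4 + 0.031q) = 59.4 → q' = 1256.7961.
Δq = 1833.4951 − 1256.7961 = 576.699; the wedge equals the tax, 59.4.
Welfare loss = ½ × 576.699 × 59.4 = 17127.96.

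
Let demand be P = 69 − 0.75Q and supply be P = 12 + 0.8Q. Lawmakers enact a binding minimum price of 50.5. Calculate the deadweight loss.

113.61

Competitive equilibrium: 69 − 0.75Q = 12 + 0.8Q → Q* = 36.7742, P* = 41.4194.
At the floor P = 50.5, quantity demanded = (69 − 50.5)/0.75 = 24.6667.
Sellers' marginal cost at Q' = 24.6667: 12 + 0.8·24.6667 = 31.7334.
ΔQ = 36.7742 − 24.6667 = 12.1075; wedge = 50.5 − 31.7334 = 18.7666.
The triangle = ½ × 12.1075 × 18.7666 = 113.61.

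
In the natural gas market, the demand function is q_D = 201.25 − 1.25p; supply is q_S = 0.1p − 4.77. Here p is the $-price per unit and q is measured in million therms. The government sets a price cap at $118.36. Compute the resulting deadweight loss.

$63.34 million

In inverse form: demand p = 161 − 0.8q, supply p = 47.7 + 10q.
Competitive equilibrium: 161 − 0.8q = 47.7 + 10q → q* = 10.4907, p* = 152.6074.
At the ceiling p = 118.36, quantity supplied = (118.36 − 47.7)/10 = 7.066.
Willingness to pay at q' = 7.066: 161 − 0.8·7.066 = 155.3472.
Δq = 10.4907 − 7.066 = 3.4247; wedge = 155.3472 − 118.36 = 36.9872.
DWL = ½ × 3.4247 × 36.9872 = $63.34 million.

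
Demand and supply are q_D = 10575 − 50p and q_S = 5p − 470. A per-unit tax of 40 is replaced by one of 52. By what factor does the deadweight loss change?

In inverse form: demand p = 211.5 − 0.02q, supply p = 94 + 0.2q.
Competitive equilibrium: 211.5 − 0.02q = 94 + 0.2q → q* = 534.0909, p* = 200.8182.
For a per-unit tax t: Δq = t/0.22, so DWL = ½·t·(t/0.22) = t²/0.44.
At t = 40: DWL = 3636.364. At t = 52: DWL = 6145.455.
Ratio = (52/40)² = 1.69.

1.69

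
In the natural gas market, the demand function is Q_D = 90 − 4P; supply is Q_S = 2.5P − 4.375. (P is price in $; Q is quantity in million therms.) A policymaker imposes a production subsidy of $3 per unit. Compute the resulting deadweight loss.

$6.92 million

In inverse form: demand P = 22.5 − 0.25Q, supply P = 1.75 + 0.4Q.
Competitive equilibrium: 22.5 − 0.25Q = 1.75 + 0.4Q → Q* = 31.9231, P* = 14.5192.
The subsidy lowers effective supply by 3: P = 0.4Q − 1.25.
New quantity: 22.5 − 0.25Q = 0.4Q − 1.25 → Q' = 36.5385.
Overproduction ΔQ = 36.5385 − 31.9231 = 4.6154; wedge = subsidy = 3.
Deadweight loss = ½ × 4.6154 × 3 = $6.92 million.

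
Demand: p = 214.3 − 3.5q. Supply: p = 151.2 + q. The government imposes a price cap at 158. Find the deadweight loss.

Competitive equilibrium: 214.3 − 3.5q = 151.2 + q → q* = 14.0222, p* = 165.2222.
At the ceiling p = 158, quantity supplied = (158 − 151.2)/1 = 6.8.
Willingness to pay at q' = 6.8: 214.3 − 3.5·6.8 = 190.5.
Δq = 14.0222 − 6.8 = 7.2222; wedge = 190.5 − 158 = 32.5.
The triangle = ½ × 7.2222 × 32.5 = 117.36.

117.36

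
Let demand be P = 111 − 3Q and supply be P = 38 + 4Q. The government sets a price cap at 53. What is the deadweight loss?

Competitive equilibrium: 111 − 3Q = 38 + 4Q → Q* = 10.4286, P* = 79.7143.
At the ceiling P = 53, quantity supplied = (53 − 38)/4 = 3.75.
Willingness to pay at Q' = 3.75: 111 − 3·3.75 = 99.75.
ΔQ = 10.4286 − 3.75 = 6.6786; wedge = 99.75 − 53 = 46.75.
Welfare loss = ½ × 6.6786 × 46.75 = 156.11.

156.11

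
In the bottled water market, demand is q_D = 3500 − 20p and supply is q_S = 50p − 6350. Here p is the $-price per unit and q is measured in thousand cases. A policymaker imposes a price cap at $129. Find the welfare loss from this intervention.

$12007.14 thousand

In inverse form: demand p = 175 − 0.05q, supply p = 127 + 0.02q.
Competitive equilibrium: 175 − 0.05q = 127 + 0.02q → q* = 685.7143, p* = 140.7143.
At the ceiling p = 129, quantity supplied = (129 − 127)/0.02 = 100.
Willingness to pay at q' = 100: 175 − 0.05·100 = 170.
Δq = 685.7143 − 100 = 585.7143; wedge = 170 − 129 = 41.
Welfare loss = ½ × 585.7143 × 41 = $12007.14 thousand.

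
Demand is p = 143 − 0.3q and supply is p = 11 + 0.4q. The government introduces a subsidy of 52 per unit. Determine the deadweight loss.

1931.43

Competitive equilibrium: 143 − 0.3q = 11 + 0.4q → q* = 188.5714, p* = 86.4286.
The subsidy lowers effective supply by 52: p = 0.4q − 41.
New quantity: 143 − 0.3q = 0.4q − 41 → q' = 262.8571.
Overproduction Δq = 262.8571 − 188.5714 = 74.2857; wedge = subsidy = 52.
The triangle = ½ × 74.2857 × 52 = 1931.43.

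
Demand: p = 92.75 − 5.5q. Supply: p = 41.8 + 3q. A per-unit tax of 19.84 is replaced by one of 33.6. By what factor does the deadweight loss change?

Competitive equilibrium: 92.75 − 5.5q = 41.8 + 3q → q* = 5.9941, p* = 59.7824.
For a per-unit tax t: Δq = t/8.5, so DWL = ½·t·(t/8.5) = t²/17.
At t = 19.84: DWL = 23.154. At t = 33.6: DWL = 66.409.
Ratio = (33.6/19.84)² = 2.868.

2.868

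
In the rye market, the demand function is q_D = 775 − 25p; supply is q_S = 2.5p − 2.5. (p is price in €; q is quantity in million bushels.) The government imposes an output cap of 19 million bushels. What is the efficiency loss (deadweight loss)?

€532.15 million

In inverse form: demand p = 31 − 0.04q, supply p = 1 + 0.4q.
Competitive equilibrium: 31 − 0.04q = 1 + 0.4q → q* = 68.1818, p* = 28.2727.
At q = 19: demand price = 31 − 0.04·19 = 30.24; supply price = 1 + 0.4·19 = 8.6.
Δq = 68.1818 − 19 = 49.1818; wedge = 30.24 − 8.6 = 21.64.
DWL = ½ × 49.1818 × 21.64 = €532.15 million.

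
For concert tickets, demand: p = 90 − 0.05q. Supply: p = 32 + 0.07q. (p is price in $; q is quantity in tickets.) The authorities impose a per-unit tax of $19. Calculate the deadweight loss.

$1504.17

Competitive equilibrium: 90 − 0.05q = 32 + 0.07q → q* = 483.3333, p* = 65.8333.
With the tax, the buyer price exceeds the seller price by 19: (90 − 0.05q) − (32 + 0.07q) = 19 → q' = 325.
Δq = 483.3333 − 325 = 158.3333; the wedge equals the tax, 19.
The triangle = ½ × 158.3333 × 19 = $1504.17.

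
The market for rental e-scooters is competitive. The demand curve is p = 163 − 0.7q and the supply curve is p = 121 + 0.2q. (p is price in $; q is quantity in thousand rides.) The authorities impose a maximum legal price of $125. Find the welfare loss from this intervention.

$320 thousand

Competitive equilibrium: 163 − 0.7q = 121 + 0.2q → q* = 46.6667, p* = 130.3333.
At the ceiling p = 125, quantity supplied = (125 − 121)/0.2 = 20.
Willingness to pay at q' = 20: 163 − 0.7·20 = 149.
Δq = 46.6667 − 20 = 26.6667; wedge = 149 − 125 = 24.
DWL = ½ × 26.6667 × 24 = $320 thousand.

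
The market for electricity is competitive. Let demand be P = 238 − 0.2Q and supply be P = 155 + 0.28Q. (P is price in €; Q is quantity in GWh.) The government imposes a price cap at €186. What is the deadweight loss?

Competitive equilibrium: 238 − 0.2Q = 155 + 0.28Q → Q* = 172.9167, P* = 203.4167.
At the ceiling P = 186, quantity supplied = (186 − 155)/0.28 = 110.7143.
Willingness to pay at Q' = 110.7143: 238 − 0.2·110.7143 = 215.8571.
ΔQ = 172.9167 − 110.7143 = 62.2024; wedge = 215.8571 − 186 = 29.8571.
Welfare loss = ½ × 62.2024 × 29.8571 = €928.59.

€928.59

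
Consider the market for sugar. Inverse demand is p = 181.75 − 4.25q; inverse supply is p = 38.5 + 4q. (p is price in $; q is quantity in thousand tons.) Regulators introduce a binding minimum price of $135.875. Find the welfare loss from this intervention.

$178.03 thousand

Competitive equilibrium: 181.75 − 4.25q = 38.5 + 4q → q* = 17.3636, p* = 107.9545.
At the floor p = 135.875, quantity demanded = (181.75 − 135.875)/4.25 = 10.7941.
Sellers' marginal cost at q' = 10.7941: 38.5 + 4·10.7941 = 81.6764.
Δq = 17.3636 − 10.7941 = 6.5695; wedge = 135.875 − 81.6764 = 54.1986.
Welfare loss = ½ × 6.5695 × 54.1986 = $178.03 thousand.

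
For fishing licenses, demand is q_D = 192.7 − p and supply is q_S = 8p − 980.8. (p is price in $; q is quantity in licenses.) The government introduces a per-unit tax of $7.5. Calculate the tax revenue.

In inverse form: demand p = 192.7 − q, supply p = 122.6 + 0.125q.
Competitive equilibrium: 192.7 − q = 122.6 + 0.125q → q* = 62.3111, p* = 130.3889.
With the tax, the buyer price exceeds the seller price by 7.5: (192.7 − q) − (122.6 + 0.125q) = 7.5 → q' = 55.6444.
Tax revenue = 7.5 × 55.6444 = $417.33.

$417.33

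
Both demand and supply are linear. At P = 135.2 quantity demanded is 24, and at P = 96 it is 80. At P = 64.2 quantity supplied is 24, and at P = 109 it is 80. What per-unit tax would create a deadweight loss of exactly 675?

45

Demand slope = (96 − 135.2)/(80 − 24) = −0.7, so P = 152 − 0.7Q.
Supply slope = (109 − 64.2)/(80 − 24) = 0.8, so P = 45 + 0.8Q.
Competitive equilibrium: 152 − 0.7Q = 45 + 0.8Q → Q* = 71.3333, P* = 102.0667.
A tax t gives ΔQ = t/1.5 and wedge t, so DWL = t²/3.
t²/3 = 675 → t² = 2025 → t = 45.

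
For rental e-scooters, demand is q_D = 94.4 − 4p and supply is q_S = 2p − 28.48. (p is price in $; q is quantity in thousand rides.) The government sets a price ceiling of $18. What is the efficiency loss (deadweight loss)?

In inverse form: demand p = 23.6 − 0.25q, supply p = 14.24 + 0.5q.
Competitive equilibrium: 23.6 − 0.25q = 14.24 + 0.5q → q* = 12.48, p* = 20.48.
At the ceiling p = 18, quantity supplied = (18 − 14.24)/0.5 = 7.52.
Willingness to pay at q' = 7.52: 23.6 − 0.25·7.52 = 21.72.
Δq = 12.48 − 7.52 = 4.96; wedge = 21.72 − 18 = 3.72.
The triangle = ½ × 4.96 × 3.72 = $9.23 thousand.

$9.23 thousand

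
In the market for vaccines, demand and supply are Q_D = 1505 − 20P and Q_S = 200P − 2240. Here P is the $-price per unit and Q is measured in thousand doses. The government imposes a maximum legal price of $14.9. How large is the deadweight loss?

$4956.57 thousand

In inverse form: demand P = 75.25 − 0.05Q, supply P = 11.2 + 0.005Q.
Competitive equilibrium: 75.25 − 0.05Q = 11.2 + 0.005Q → Q* = 1164.5455, P* = 17.0227.
At the ceiling P = 14.9, quantity supplied = (14.9 − 11.2)/0.005 = 740.
Willingness to pay at Q' = 740: 75.25 − 0.05·740 = 38.25.
ΔQ = 1164.5455 − 740 = 424.5455; wedge = 38.25 − 14.9 = 23.35.
Deadweight loss = ½ × 424.5455 × 23.35 = $4956.57 thousand.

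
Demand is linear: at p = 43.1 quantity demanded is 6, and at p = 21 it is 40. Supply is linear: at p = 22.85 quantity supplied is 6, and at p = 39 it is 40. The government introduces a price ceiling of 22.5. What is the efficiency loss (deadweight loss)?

197.48

Demand slope = (21 − 43.1)/(40 − 6) = −0.65, so p = 47 − 0.65q.
Supply slope = (39 − 22.85)/(40 − 6) = 0.475, so p = 20 + 0.475q.
Competitive equilibrium: 47 − 0.65q = 20 + 0.475q → q* = 24, p* = 31.4.
At the ceiling p = 22.5, quantity supplied = (22.5 − 20)/0.475 = 5.2632.
Willingness to pay at q' = 5.2632: 47 − 0.65·5.2632 = 43.5789.
Δq = 24 − 5.2632 = 18.7368; wedge = 43.5789 − 22.5 = 21.0789.
Welfare loss = ½ × 18.7368 × 21.0789 = 197.48.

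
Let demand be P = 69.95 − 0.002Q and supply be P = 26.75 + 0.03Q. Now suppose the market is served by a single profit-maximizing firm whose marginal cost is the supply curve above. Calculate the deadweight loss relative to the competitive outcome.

Competitive equilibrium: 69.95 − 0.002Q = 26.75 + 0.03Q → Q* = 1350, P* = 67.25.
Marginal revenue: MR = 69.95 − 0.004Q. Set MR = MC: 69.95 − 0.004Q = 26.75 + 0.03Q → Q_m = 1270.5882.
Price P_m = 69.95 − 0.002·1270.5882 = 67.4088; MC(Q_m) = 26.75 + 0.03·1270.5882 = 64.8676.
Competitive Q* = 1350, so ΔQ = 79.4118; wedge = 67.4088 − 64.8676 = 2.5412.
Welfare loss = ½ × 79.4118 × 2.5412 = 100.90.

100.90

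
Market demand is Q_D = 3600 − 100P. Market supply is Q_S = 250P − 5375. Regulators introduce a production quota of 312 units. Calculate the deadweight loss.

In inverse form: demand P = 36 − 0.01Q, supply P = 21.5 + 0.004Q.
Competitive equilibrium: 36 − 0.01Q = 21.5 + 0.004Q → Q* = 1035.7143, P* = 25.6429.
At Q = 312: demand price = 36 − 0.01·312 = 32.88; supply price = 21.5 + 0.004·312 = 22.748.
ΔQ = 1035.7143 − 312 = 723.7143; wedge = 32.88 − 22.748 = 10.132.
Welfare loss = ½ × 723.7143 × 10.132 = 3666.34.

3666.34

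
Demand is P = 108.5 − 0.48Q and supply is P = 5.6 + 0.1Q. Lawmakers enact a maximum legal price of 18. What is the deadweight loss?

827.38

Competitive equilibrium: 108.5 − 0.48Q = 5.6 + 0.1Q → Q* = 177.4138, P* = 23.3414.
At the ceiling P = 18, quantity supplied = (18 − 5.6)/0.1 = 124.
Willingness to pay at Q' = 124: 108.5 − 0.48·124 = 48.98.
ΔQ = 177.4138 − 124 = 53.4138; wedge = 48.98 − 18 = 30.98.
DWL = ½ × 53.4138 × 30.98 = 827.38.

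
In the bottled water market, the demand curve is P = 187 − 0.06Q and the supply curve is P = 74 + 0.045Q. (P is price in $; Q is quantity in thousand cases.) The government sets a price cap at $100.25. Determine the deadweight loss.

$12752.68 thousand

Competitive equilibrium: 187 − 0.06Q = 74 + 0.045Q → Q* = 1076.1905, P* = 122.4286.
At the ceiling P = 100.25, quantity supplied = (100.25 − 74)/0.045 = 583.3333.
Willingness to pay at Q' = 583.3333: 187 − 0.06·583.3333 = 152.
ΔQ = 1076.1905 − 583.3333 = 492.8572; wedge = 152 − 100.25 = 51.75.
Deadweight loss = ½ × 492.8572 × 51.75 = $12752.68 thousand.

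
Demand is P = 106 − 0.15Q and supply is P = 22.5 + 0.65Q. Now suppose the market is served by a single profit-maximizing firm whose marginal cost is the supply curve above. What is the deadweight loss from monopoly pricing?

108.64

Competitive equilibrium: 106 − 0.15Q = 22.5 + 0.65Q → Q* = 104.375, P* = 90.3438.
Marginal revenue: MR = 106 − 0.3Q. Set MR = MC: 106 − 0.3Q = 22.5 + 0.65Q → Q_m = 87.8947.
Price P_m = 106 − 0.15·87.8947 = 92.8158; MC(Q_m) = 22.5 + 0.65·87.8947 = 79.6316.
Competitive Q* = 104.375, so ΔQ = 16.4803; wedge = 92.8158 − 79.6316 = 13.1842.
Deadweight loss = ½ × 16.4803 × 13.1842 = 108.64.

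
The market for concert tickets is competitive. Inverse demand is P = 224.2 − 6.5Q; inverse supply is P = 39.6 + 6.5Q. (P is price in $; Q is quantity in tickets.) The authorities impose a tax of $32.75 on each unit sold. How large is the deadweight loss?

$41.25

Competitive equilibrium: 224.2 − 6.5Q = 39.6 + 6.5Q → Q* = 14.2, P* = 131.9.
With the tax, the buyer price exceeds the seller price by 32.75: (224.2 − 6.5Q) − (39.6 + 6.5Q) = 32.75 → Q' = 11.6808.
ΔQ = 14.2 − 11.6808 = 2.5192; the wedge equals the tax, 32.75.
DWL = ½ × 2.5192 × 32.75 = $41.25.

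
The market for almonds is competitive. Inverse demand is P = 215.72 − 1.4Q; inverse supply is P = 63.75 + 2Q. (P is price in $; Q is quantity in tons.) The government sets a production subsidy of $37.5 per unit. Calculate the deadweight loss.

Competitive equilibrium: 215.72 − 1.4Q = 63.75 + 2Q → Q* = 44.6971, P* = 153.1441.
The subsidy lowers effective supply by 37.5: P = 26.25 + 2Q.
New quantity: 215.72 − 1.4Q = 26.25 + 2Q → Q' = 55.7265.
Overproduction ΔQ = 55.7265 − 44.6971 = 11.0294; wedge = subsidy = 37.5.
DWL = ½ × 11.0294 × 37.5 = $206.80.

$206.80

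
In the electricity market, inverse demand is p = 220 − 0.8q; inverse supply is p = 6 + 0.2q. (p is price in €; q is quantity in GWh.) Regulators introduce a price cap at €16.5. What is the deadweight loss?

€13041.125

Competitive equilibrium: 220 − 0.8q = 6 + 0.2q → q* = 214, p* = 48.8.
At the ceiling p = 16.5, quantity supplied = (16.5 − 6)/0.2 = 52.5.
Willingness to pay at q' = 52.5: 220 − 0.8·52.5 = 178.
Δq = 214 − 52.5 = 161.5; wedge = 178 − 16.5 = 161.5.
Deadweight loss = ½ × 161.5 × 161.5 = €13041.125.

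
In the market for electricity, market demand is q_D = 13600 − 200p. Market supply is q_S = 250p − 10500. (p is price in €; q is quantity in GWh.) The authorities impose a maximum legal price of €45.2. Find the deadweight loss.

€19635.56

In inverse form: demand p = 68 − 0.005q, supply p = 42 + 0.004q.
Competitive equilibrium: 68 − 0.005q = 42 + 0.004q → q* = 2888.8889, p* = 53.5556.
At the ceiling p = 45.2, quantity supplied = (45.2 − 42)/0.004 = 800.
Willingness to pay at q' = 800: 68 − 0.005·800 = 64.
Δq = 2888.8889 − 800 = 2088.8889; wedge = 64 − 45.2 = 18.8.
The triangle = ½ × 2088.8889 × 18.8 = €19635.56.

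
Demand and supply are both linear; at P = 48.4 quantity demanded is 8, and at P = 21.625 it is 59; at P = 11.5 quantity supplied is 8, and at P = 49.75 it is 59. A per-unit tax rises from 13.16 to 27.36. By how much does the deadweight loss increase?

225.64

Demand slope = (21.625 − 48.4)/(59 − 8) = −0.525, so P = 52.6 − 0.525Q.
Supply slope = (49.75 − 11.5)/(59 − 8) = 0.75, so P = 5.5 + 0.75Q.
Competitive equilibrium: 52.6 − 0.525Q = 5.5 + 0.75Q → Q* = 36.9412, P* = 33.2059.
For a per-unit tax t: ΔQ = t/1.275, so DWL = ½·t·(t/1.275) = t²/2.55.
At t = 13.16: DWL = 67.916. At t = 27.36: DWL = 293.557.
Increase = 293.557 − 67.916 = 225.64.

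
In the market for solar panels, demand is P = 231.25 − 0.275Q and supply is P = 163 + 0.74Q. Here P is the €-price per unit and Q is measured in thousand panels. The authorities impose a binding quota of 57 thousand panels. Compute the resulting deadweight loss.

Competitive equilibrium: 231.25 − 0.275Q = 163 + 0.74Q → Q* = 67.2414, P* = 212.7586.
At Q = 57: demand price = 231.25 − 0.275·57 = 215.575; supply price = 163 + 0.74·57 = 205.18.
ΔQ = 67.2414 − 57 = 10.2414; wedge = 215.575 − 205.18 = 10.395.
Welfare loss = ½ × 10.2414 × 10.395 = €53.23 thousand.

€53.23 thousand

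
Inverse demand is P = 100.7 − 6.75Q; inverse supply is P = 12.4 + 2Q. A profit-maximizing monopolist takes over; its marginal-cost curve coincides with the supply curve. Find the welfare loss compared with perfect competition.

84.49

Competitive equilibrium: 100.7 − 6.75Q = 12.4 + 2Q → Q* = 10.0914, P* = 32.5829.
Marginal revenue: MR = 100.7 − 13.5Q. Set MR = MC: 100.7 − 13.5Q = 12.4 + 2Q → Q_m = 5.6968.
Price P_m = 100.7 − 6.75·5.6968 = 62.2466; MC(Q_m) = 12.4 + 2·5.6968 = 23.7936.
Competitive Q* = 10.0914, so ΔQ = 4.3946; wedge = 62.2466 − 23.7936 = 38.453.
Welfare loss = ½ × 4.3946 × 38.453 = 84.49.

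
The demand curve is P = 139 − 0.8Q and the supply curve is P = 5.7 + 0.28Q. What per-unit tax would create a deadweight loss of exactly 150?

Competitive equilibrium: 139 − 0.8Q = 5.7 + 0.28Q → Q* = 123.4259, P* = 40.2593.
A tax t gives ΔQ = t/1.08 and wedge t, so DWL = t²/2.16.
t²/2.16 = 150 → t² = 324 → t = 18.

18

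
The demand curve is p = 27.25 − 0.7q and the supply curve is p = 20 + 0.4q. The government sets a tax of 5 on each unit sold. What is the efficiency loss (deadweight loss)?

11.36

Competitive equilibrium: 27.25 − 0.7q = 20 + 0.4q → q* = 6.5909, p* = 22.6364.
With the tax, the buyer price exceeds the seller price by 5: (27.25 − 0.7q) − (20 + 0.4q) = 5 → q' = 2.0455.
Δq = 6.5909 − 2.0455 = 4.5454; the wedge equals the tax, 5.
The triangle = ½ × 4.5454 × 5 = 11.36.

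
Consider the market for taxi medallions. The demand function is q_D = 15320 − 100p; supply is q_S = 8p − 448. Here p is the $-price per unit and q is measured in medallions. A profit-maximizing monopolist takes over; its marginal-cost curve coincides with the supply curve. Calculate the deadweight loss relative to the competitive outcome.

In inverse form: demand p = 153.2 − 0.01q, supply p = 56 + 0.125q.
Competitive equilibrium: 153.2 − 0.01q = 56 + 0.125q → q* = 720, p* = 146.
Marginal revenue: MR = 153.2 − 0.02q. Set MR = MC: 153.2 − 0.02q = 56 + 0.125q → q_m = 670.3448.
Price p_m = 153.2 − 0.01·670.3448 = 146.4966; MC(q_m) = 56 + 0.125·670.3448 = 139.7931.
Competitive q* = 720, so Δq = 49.6552; wedge = 146.4966 − 139.7931 = 6.7035.
The triangle = ½ × 49.6552 × 6.7035 = $166.43.

$166.43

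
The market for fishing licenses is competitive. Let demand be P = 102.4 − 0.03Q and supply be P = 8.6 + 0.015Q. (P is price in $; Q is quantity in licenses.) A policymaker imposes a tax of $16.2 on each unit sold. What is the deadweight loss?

Competitive equilibrium: 102.4 − 0.03Q = 8.6 + 0.015Q → Q* = 2084.4444, P* = 39.8667.
With the tax, the buyer price exceeds the seller price by 16.2: (102.4 − 0.03Q) − (8.6 + 0.015Q) = 16.2 → Q' = 1724.4444.
ΔQ = 2084.4444 − 1724.4444 = 360; the wedge equals the tax, 16.2.
Welfare loss = ½ × 360 × 16.2 = $2916.

$2916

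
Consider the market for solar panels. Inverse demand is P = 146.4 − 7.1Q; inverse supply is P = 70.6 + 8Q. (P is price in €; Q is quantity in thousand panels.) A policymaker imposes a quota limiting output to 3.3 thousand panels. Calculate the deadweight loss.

Competitive equilibrium: 146.4 − 7.1Q = 70.6 + 8Q → Q* = 5.0199, P* = 110.7589.
At Q = 3.3: demand price = 146.4 − 7.1·3.3 = 122.97; supply price = 70.6 + 8·3.3 = 97.
ΔQ = 5.0199 − 3.3 = 1.7199; wedge = 122.97 − 97 = 25.97.
The triangle = ½ × 1.7199 × 25.97 = €22.33 thousand.

€22.33 thousand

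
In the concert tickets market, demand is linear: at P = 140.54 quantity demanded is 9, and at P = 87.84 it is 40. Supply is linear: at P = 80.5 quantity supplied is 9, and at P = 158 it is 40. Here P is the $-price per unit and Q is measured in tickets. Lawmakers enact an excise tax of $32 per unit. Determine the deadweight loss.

$121.90

Demand slope = (87.84 − 140.54)/(40 − 9) = −1.7, so P = 155.84 − 1.7Q.
Supply slope = (158 − 80.5)/(40 − 9) = 2.5, so P = 58 + 2.5Q.
Competitive equilibrium: 155.84 − 1.7Q = 58 + 2.5Q → Q* = 23.2952, P* = 116.2381.
With the tax, the buyer price exceeds the seller price by 32: (155.84 − 1.7Q) − (58 + 2.5Q) = 32 → Q' = 15.6762.
ΔQ = 23.2952 − 15.6762 = 7.619; the wedge equals the tax, 32.
Welfare loss = ½ × 7.619 × 32 = $121.90.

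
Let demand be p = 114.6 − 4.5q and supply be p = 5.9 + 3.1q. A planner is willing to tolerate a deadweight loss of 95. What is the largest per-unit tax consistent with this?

38

Competitive equilibrium: 114.6 − 4.5q = 5.9 + 3.1q → q* = 14.3026, p* = 50.2382.
A tax t gives Δq = t/7.6 and wedge t, so DWL = t²/15.2.
t²/15.2 = 95 → t² = 1444 → t = 38.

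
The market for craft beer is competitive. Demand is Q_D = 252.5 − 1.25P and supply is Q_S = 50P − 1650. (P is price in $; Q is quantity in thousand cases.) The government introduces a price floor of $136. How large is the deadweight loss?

$6263.31 thousand

In inverse form: demand P = 202 − 0.8Q, supply P = 33 + 0.02Q.
Competitive equilibrium: 202 − 0.8Q = 33 + 0.02Q → Q* = 206.0976, P* = 37.122.
At the floor P = 136, quantity demanded = (202 − 136)/0.8 = 82.5.
Sellers' marginal cost at Q' = 82.5: 33 + 0.02·82.5 = 34.65.
ΔQ = 206.0976 − 82.5 = 123.5976; wedge = 136 − 34.65 = 101.35.
Welfare loss = ½ × 123.5976 × 101.35 = $6263.31 thousand.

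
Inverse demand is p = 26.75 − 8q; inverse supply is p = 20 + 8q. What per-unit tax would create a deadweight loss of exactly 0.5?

Competitive equilibrium: 26.75 − 8q = 20 + 8q → q* = 0.4219, p* = 23.375.
A tax t gives Δq = t/16 and wedge t, so DWL = t²/32.
t²/32 = 0.5 → t² = 16 → t = 4.

4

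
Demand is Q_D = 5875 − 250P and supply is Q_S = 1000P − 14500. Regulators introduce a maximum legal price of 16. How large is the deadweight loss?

225

In inverse form: demand P = 23.5 − 0.004Q, supply P = 14.5 + 0.001Q.
Competitive equilibrium: 23.5 − 0.004Q = 14.5 + 0.001Q → Q* = 1800, P* = 16.3.
At the ceiling P = 16, quantity supplied = (16 − 14.5)/0.001 = 1500.
Willingness to pay at Q' = 1500: 23.5 − 0.004·1500 = 17.5.
ΔQ = 1800 − 1500 = 300; wedge = 17.5 − 16 = 1.5.
DWL = ½ × 300 × 1.5 = 225.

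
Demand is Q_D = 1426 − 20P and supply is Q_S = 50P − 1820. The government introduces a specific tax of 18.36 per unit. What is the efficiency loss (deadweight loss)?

2407.78

In inverse form: demand P = 71.3 − 0.05Q, supply P = 36.4 + 0.02Q.
Competitive equilibrium: 71.3 − 0.05Q = 36.4 + 0.02Q → Q* = 498.5714, P* = 46.3714.
With the tax, the buyer price exceeds the seller price by 18.36: (71.3 − 0.05Q) − (36.4 + 0.02Q) = 18.36 → Q' = 236.2857.
ΔQ = 498.5714 − 236.2857 = 262.2857; the wedge equals the tax, 18.36.
The triangle = ½ × 262.2857 × 18.36 = 2407.78.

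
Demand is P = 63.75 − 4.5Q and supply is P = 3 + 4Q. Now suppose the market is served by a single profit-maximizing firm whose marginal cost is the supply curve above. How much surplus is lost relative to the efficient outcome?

26.01

Competitive equilibrium: 63.75 − 4.5Q = 3 + 4Q → Q* = 7.1471, P* = 31.5882.
Marginal revenue: MR = 63.75 − 9Q. Set MR = MC: 63.75 − 9Q = 3 + 4Q → Q_m = 4.6731.
Price P_m = 63.75 − 4.5·4.6731 = 42.7211; MC(Q_m) = 3 + 4·4.6731 = 21.6924.
Competitive Q* = 7.1471, so ΔQ = 2.474; wedge = 42.7211 − 21.6924 = 21.0287.
Welfare loss = ½ × 2.474 × 21.0287 = 26.01.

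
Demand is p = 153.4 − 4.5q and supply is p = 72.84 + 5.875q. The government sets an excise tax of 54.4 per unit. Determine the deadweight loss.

142.62

Competitive equilibrium: 153.4 − 4.5q = 72.84 + 5.875q → q* = 7.7648, p* = 118.4583.
With the tax, the buyer price exceeds the seller price by 54.4: (153.4 − 4.5q) − (72.84 + 5.875q) = 54.4 → q' = 2.5214.
Δq = 7.7648 − 2.5214 = 5.2434; the wedge equals the tax, 54.4.
DWL = ½ × 5.2434 × 54.4 = 142.62.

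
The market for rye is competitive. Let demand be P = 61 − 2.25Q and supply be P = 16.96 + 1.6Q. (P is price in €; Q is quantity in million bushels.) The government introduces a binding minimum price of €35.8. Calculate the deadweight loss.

Competitive equilibrium: 61 − 2.25Q = 16.96 + 1.6Q → Q* = 11.439, P* = 35.2623.
At the floor P = 35.8, quantity demanded = (61 − 35.8)/2.25 = 11.2.
Sellers' marginal cost at Q' = 11.2: 16.96 + 1.6·11.2 = 34.88.
ΔQ = 11.439 − 11.2 = 0.239; wedge = 35.8 − 34.88 = 0.92.
Welfare loss = ½ × 0.239 × 0.92 = €0.11 million.

€0.11 million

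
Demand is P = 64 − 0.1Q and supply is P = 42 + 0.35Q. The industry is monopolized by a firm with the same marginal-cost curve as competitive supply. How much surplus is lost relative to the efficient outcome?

17.78

Competitive equilibrium: 64 − 0.1Q = 42 + 0.35Q → Q* = 48.8889, P* = 59.1111.
Marginal revenue: MR = 64 − 0.2Q. Set MR = MC: 64 − 0.2Q = 42 + 0.35Q → Q_m = 40.
Price P_m = 64 − 0.1·40 = 60; MC(Q_m) = 42 + 0.35·40 = 56.
Competitive Q* = 48.8889, so ΔQ = 8.8889; wedge = 60 − 56 = 4.
The triangle = ½ × 8.8889 × 4 = 17.78.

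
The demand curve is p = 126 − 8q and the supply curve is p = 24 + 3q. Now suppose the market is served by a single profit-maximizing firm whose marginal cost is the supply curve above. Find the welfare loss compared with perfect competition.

83.84

Competitive equilibrium: 126 − 8q = 24 + 3q → q* = 9.2727, p* = 51.8182.
Marginal revenue: MR = 126 − 16q. Set MR = MC: 126 − 16q = 24 + 3q → q_m = 5.3684.
Price p_m = 126 − 8·5.3684 = 83.0528; MC(q_m) = 24 + 3·5.3684 = 40.1052.
Competitive q* = 9.2727, so Δq = 3.9043; wedge = 83.0528 − 40.1052 = 42.9476.
Deadweight loss = ½ × 3.9043 × 42.9476 = 83.84.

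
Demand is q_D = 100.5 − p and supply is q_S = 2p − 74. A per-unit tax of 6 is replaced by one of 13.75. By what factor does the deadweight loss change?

5.252

In inverse form: demand p = 100.5 − q, supply p = 37 + 0.5q.
Competitive equilibrium: 100.5 − q = 37 + 0.5q → q* = 42.3333, p* = 58.1667.
For a per-unit tax t: Δq = t/1.5, so DWL = ½·t·(t/1.5) = t²/3.
At t = 6: DWL = 12. At t = 13.75: DWL = 63.021.
Ratio = (13.75/6)² = 5.252.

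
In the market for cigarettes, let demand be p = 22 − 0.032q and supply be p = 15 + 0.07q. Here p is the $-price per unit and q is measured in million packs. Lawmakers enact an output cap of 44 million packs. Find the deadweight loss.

$30.93 million

Competitive equilibrium: 22 − 0.032q = 15 + 0.07q → q* = 68.6275, p* = 19.8039.
At q = 44: demand price = 22 − 0.032·44 = 20.592; supply price = 15 + 0.07·44 = 18.08.
Δq = 68.6275 − 44 = 24.6275; wedge = 20.592 − 18.08 = 2.512.
The triangle = ½ × 24.6275 × 2.512 = $30.93 million.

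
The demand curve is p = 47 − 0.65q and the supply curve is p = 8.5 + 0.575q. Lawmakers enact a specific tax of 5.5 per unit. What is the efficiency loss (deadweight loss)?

Competitive equilibrium: 47 − 0.65q = 8.5 + 0.575q → q* = 31.4286, p* = 26.5714.
With the tax, the buyer price exceeds the seller price by 5.5: (47 − 0.65q) − (8.5 + 0.575q) = 5.5 → q' = 26.9388.
Δq = 31.4286 − 26.9388 = 4.4898; the wedge equals the tax, 5.5.
Welfare loss = ½ × 4.4898 × 5.5 = 12.35.

12.35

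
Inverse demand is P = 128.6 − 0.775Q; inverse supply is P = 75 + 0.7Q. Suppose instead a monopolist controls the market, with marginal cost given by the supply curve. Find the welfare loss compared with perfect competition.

Competitive equilibrium: 128.6 − 0.775Q = 75 + 0.7Q → Q* = 36.339, P* = 100.4373.
Marginal revenue: MR = 128.6 − 1.55Q. Set MR = MC: 128.6 − 1.55Q = 75 + 0.7Q → Q_m = 23.8222.
Price P_m = 128.6 − 0.775·23.8222 = 110.1378; MC(Q_m) = 75 + 0.7·23.8222 = 91.6755.
Competitive Q* = 36.339, so ΔQ = 12.5168; wedge = 110.1378 − 91.6755 = 18.4623.
The triangle = ½ × 12.5168 × 18.4623 = 115.54.

115.54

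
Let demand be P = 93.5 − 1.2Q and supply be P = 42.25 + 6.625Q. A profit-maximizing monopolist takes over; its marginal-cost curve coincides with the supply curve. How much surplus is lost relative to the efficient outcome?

Competitive equilibrium: 93.5 − 1.2Q = 42.25 + 6.625Q → Q* = 6.5495, P* = 85.6406.
Marginal revenue: MR = 93.5 − 2.4Q. Set MR = MC: 93.5 − 2.4Q = 42.25 + 6.625Q → Q_m = 5.6787.
Price P_m = 93.5 − 1.2·5.6787 = 86.6856; MC(Q_m) = 42.25 + 6.625·5.6787 = 79.8714.
Competitive Q* = 6.5495, so ΔQ = 0.8708; wedge = 86.6856 − 79.8714 = 6.8142.
The triangle = ½ × 0.8708 × 6.8142 = 2.97.

2.97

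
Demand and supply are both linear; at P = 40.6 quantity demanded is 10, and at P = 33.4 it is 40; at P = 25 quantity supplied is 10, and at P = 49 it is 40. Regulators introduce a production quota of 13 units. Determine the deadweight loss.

74.88

Demand slope = (33.4 − 40.6)/(40 − 10) = −0.24, so P = 43 − 0.24Q.
Supply slope = (49 − 25)/(40 − 10) = 0.8, so P = 17 + 0.8Q.
Competitive equilibrium: 43 − 0.24Q = 17 + 0.8Q → Q* = 25, P* = 37.
At Q = 13: demand price = 43 − 0.24·13 = 39.88; supply price = 17 + 0.8·13 = 27.4.
ΔQ = 25 − 13 = 12; wedge = 39.88 − 27.4 = 12.48.
The triangle = ½ × 12 × 12.48 = 74.88.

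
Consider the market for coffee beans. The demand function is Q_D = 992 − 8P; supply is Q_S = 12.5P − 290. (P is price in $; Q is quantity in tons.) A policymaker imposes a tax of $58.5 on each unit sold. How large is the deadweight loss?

In inverse form: demand P = 124 − 0.125Q, supply P = 23.2 + 0.08Q.
Competitive equilibrium: 124 − 0.125Q = 23.2 + 0.08Q → Q* = 491.7073, P* = 62.5366.
With the tax, the buyer price exceeds the seller price by 58.5: (124 − 0.125Q) − (23.2 + 0.08Q) = 58.5 → Q' = 206.3415.
ΔQ = 491.7073 − 206.3415 = 285.3658; the wedge equals the tax, 58.5.
Deadweight loss = ½ × 285.3658 × 58.5 = $8346.95.

$8346.95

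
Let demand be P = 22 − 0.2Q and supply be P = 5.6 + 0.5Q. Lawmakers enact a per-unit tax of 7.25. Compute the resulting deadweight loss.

Competitive equilibrium: 22 − 0.2Q = 5.6 + 0.5Q → Q* = 23.4286, P* = 17.3143.
With the tax, the buyer price exceeds the seller price by 7.25: (22 − 0.2Q) − (5.6 + 0.5Q) = 7.25 → Q' = 13.0714.
ΔQ = 23.4286 − 13.0714 = 10.3572; the wedge equals the tax, 7.25.
DWL = ½ × 10.3572 × 7.25 = 37.54.

37.54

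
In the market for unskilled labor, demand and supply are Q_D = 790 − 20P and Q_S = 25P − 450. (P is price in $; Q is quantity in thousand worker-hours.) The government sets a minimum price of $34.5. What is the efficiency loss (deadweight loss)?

$868.06 thousand

In inverse form: demand P = 39.5 − 0.05Q, supply P = 18 + 0.04Q.
Competitive equilibrium: 39.5 − 0.05Q = 18 + 0.04Q → Q* = 238.8889, P* = 27.5556.
At the floor P = 34.5, quantity demanded = (39.5 − 34.5)/0.05 = 100.
Sellers' marginal cost at Q' = 100: 18 + 0.04·100 = 22.
ΔQ = 238.8889 − 100 = 138.8889; wedge = 34.5 − 22 = 12.5.
Deadweight loss = ½ × 138.8889 × 12.5 = $868.06 thousand.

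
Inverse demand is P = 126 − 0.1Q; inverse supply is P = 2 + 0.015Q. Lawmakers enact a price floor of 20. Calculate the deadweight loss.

Competitive equilibrium: 126 − 0.1Q = 2 + 0.015Q → Q* = 1078.2609, P* = 18.1739.
At the floor P = 20, quantity demanded = (126 − 20)/0.1 = 1060.
Sellers' marginal cost at Q' = 1060: 2 + 0.015·1060 = 17.9.
ΔQ = 1078.2609 − 1060 = 18.2609; wedge = 20 − 17.9 = 2.1.
The triangle = ½ × 18.2609 × 2.1 = 19.17.

19.17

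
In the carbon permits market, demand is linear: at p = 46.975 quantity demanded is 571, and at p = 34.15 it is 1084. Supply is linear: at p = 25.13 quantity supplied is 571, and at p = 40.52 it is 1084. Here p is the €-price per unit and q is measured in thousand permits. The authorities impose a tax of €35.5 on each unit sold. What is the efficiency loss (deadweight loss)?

Demand slope = (34.15 − 46.975)/(1084 − 571) = −0.025, so p = 61.25 − 0.025q.
Supply slope = (40.52 − 25.13)/(1084 − 571) = 0.03, so p = 8 + 0.03q.
Competitive equilibrium: 61.25 − 0.025q = 8 + 0.03q → q* = 968.1818, p* = 37.0455.
With the tax, the buyer price exceeds the seller price by 35.5: (61.25 − 0.025q) − (8 + 0.03q) = 35.5 → q' = 322.7273.
Δq = 968.1818 − 322.7273 = 645.4545; the wedge equals the tax, 35.5.
The triangle = ½ × 645.4545 × 35.5 = €11456.82 thousand.

€11456.82 thousand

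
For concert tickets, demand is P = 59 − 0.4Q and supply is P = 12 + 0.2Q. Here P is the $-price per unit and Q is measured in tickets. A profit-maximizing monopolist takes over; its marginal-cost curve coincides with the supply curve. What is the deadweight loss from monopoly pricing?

Competitive equilibrium: 59 − 0.4Q = 12 + 0.2Q → Q* = 78.3333, P* = 27.6667.
Marginal revenue: MR = 59 − 0.8Q. Set MR = MC: 59 − 0.8Q = 12 + 0.2Q → Q_m = 47.
Price P_m = 59 − 0.4·47 = 40.2; MC(Q_m) = 12 + 0.2·47 = 21.4.
Competitive Q* = 78.3333, so ΔQ = 31.3333; wedge = 40.2 − 21.4 = 18.8.
DWL = ½ × 31.3333 × 18.8 = $294.53.

$294.53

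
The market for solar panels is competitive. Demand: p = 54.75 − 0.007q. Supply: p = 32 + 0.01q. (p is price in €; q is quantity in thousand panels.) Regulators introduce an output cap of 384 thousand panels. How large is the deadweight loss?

€7739.80 thousand

Competitive equilibrium: 54.75 − 0.007q = 32 + 0.01q → q* = 1338.2353, p* = 45.3824.
At q = 384: demand price = 54.75 − 0.007·384 = 52.062; supply price = 32 + 0.01·384 = 35.84.
Δq = 1338.2353 − 384 = 954.2353; wedge = 52.062 − 35.84 = 16.222.
Welfare loss = ½ × 954.2353 × 16.222 = €7739.80 thousand.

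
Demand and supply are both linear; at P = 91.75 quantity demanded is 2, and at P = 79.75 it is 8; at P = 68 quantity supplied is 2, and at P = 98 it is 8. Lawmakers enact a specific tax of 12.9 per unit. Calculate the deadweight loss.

11.89

Demand slope = (79.75 − 91.75)/(8 − 2) = −2, so P = 95.75 − 2Q.
Supply slope = (98 − 68)/(8 − 2) = 5, so P = 58 + 5Q.
Competitive equilibrium: 95.75 − 2Q = 58 + 5Q → Q* = 5.3929, P* = 84.9643.
With the tax, the buyer price exceeds the seller price by 12.9: (95.75 − 2Q) − (58 + 5Q) = 12.9 → Q' = 3.55.
ΔQ = 5.3929 − 3.55 = 1.8429; the wedge equals the tax, 12.9.
DWL = ½ × 1.8429 × 12.9 = 11.89.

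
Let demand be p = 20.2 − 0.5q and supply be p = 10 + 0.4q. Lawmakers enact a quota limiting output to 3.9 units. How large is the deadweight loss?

Competitive equilibrium: 20.2 − 0.5q = 10 + 0.4q → q* = 11.3333, p* = 14.5333.
At q = 3.9: demand price = 20.2 − 0.5·3.9 = 18.25; supply price = 10 + 0.4·3.9 = 11.56.
Δq = 11.3333 − 3.9 = 7.4333; wedge = 18.25 − 11.56 = 6.69.
Welfare loss = ½ × 7.4333 × 6.69 = 24.86.

24.86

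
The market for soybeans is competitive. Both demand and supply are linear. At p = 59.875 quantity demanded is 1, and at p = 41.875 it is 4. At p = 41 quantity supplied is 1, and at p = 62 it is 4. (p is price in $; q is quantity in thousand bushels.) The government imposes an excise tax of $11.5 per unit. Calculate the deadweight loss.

$5.09 thousand

Demand slope = (41.875 − 59.875)/(4 − 1) = −6, so p = 65.875 − 6q.
Supply slope = (62 − 41)/(4 − 1) = 7, so p = 34 + 7q.
Competitive equilibrium: 65.875 − 6q = 34 + 7q → q* = 2.4519, p* = 51.1635.
With the tax, the buyer price exceeds the seller price by 11.5: (65.875 − 6q) − (34 + 7q) = 11.5 → q' = 1.5673.
Δq = 2.4519 − 1.5673 = 0.8846; the wedge equals the tax, 11.5.
The triangle = ½ × 0.8846 × 11.5 = $5.09 thousand.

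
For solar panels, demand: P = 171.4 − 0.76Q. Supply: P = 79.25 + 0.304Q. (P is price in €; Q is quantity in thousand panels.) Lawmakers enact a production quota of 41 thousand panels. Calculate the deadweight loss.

€1106.57 thousand

Competitive equilibrium: 171.4 − 0.76Q = 79.25 + 0.304Q → Q* = 86.6071, P* = 105.5786.
At Q = 41: demand price = 171.4 − 0.76·41 = 140.24; supply price = 79.25 + 0.304·41 = 91.714.
ΔQ = 86.6071 − 41 = 45.6071; wedge = 140.24 − 91.714 = 48.526.
DWL = ½ × 45.6071 × 48.526 = €1106.57 thousand.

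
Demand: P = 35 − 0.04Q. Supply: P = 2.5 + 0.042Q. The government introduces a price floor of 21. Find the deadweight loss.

Competitive equilibrium: 35 − 0.04Q = 2.5 + 0.042Q → Q* = 396.3415, P* = 19.1463.
At the floor P = 21, quantity demanded = (35 − 21)/0.04 = 350.
Sellers' marginal cost at Q' = 350: 2.5 + 0.042·350 = 17.2.
ΔQ = 396.3415 − 350 = 46.3415; wedge = 21 − 17.2 = 3.8.
The triangle = ½ × 46.3415 × 3.8 = 88.05.

88.05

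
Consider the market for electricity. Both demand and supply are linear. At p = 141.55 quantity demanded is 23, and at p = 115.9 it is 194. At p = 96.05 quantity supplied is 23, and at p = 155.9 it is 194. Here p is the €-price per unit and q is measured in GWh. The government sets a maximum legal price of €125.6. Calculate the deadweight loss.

Demand slope = (115.9 − 141.55)/(194 − 23) = −0.15, so p = 145 − 0.15q.
Supply slope = (155.9 − 96.05)/(194 − 23) = 0.35, so p = 88 + 0.35q.
Competitive equilibrium: 145 − 0.15q = 88 + 0.35q → q* = 114, p* = 127.9.
At the ceiling p = 125.6, quantity supplied = (125.6 − 88)/0.35 = 107.4286.
Willingness to pay at q' = 107.4286: 145 − 0.15·107.4286 = 128.8857.
Δq = 114 − 107.4286 = 6.5714; wedge = 128.8857 − 125.6 = 3.2857.
The triangle = ½ × 6.5714 × 3.2857 = €10.80.

€10.80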